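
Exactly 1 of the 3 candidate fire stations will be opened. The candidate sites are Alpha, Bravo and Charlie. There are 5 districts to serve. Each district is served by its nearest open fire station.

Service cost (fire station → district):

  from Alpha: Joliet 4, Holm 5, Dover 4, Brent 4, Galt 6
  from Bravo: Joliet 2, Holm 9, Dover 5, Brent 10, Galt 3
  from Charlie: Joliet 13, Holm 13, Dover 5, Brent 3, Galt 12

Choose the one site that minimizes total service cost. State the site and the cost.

With exactly 1 open, each district uses its cheapest among the chosen.
{Alpha}: Joliet→Alpha 4, Holm→Alpha 5, Dover→Alpha 4, Brent→Alpha 4, Galt→Alpha 6. Service cost 23.
{Bravo}: service cost 29
{Charlie}: service cost 46
Among all 3 size-1 choices, {Alpha} is lowest.

Choose Alpha only; total service cost 23.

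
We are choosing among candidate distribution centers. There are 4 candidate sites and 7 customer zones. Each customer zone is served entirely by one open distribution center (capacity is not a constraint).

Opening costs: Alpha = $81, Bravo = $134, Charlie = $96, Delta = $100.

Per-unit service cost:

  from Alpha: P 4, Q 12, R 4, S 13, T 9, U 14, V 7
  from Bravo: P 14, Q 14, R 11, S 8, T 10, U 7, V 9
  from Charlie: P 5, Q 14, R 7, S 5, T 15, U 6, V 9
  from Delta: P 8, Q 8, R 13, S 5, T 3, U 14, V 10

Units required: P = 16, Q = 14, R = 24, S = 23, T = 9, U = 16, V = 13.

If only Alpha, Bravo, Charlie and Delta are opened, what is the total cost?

Each customer zone is assigned to its cheapest site among the open ones.
{Alpha, Bravo, Charlie, Delta}: P→Alpha 4·16=64, Q→Delta 8·14=112, R→Alpha 4·24=96, S→Charlie 5·23=115, T→Delta 3·9=27, U→Charlie 6·16=96, V→Alpha 7·13=91. Service 601; fixed 411; total 1012.

Total cost: 1012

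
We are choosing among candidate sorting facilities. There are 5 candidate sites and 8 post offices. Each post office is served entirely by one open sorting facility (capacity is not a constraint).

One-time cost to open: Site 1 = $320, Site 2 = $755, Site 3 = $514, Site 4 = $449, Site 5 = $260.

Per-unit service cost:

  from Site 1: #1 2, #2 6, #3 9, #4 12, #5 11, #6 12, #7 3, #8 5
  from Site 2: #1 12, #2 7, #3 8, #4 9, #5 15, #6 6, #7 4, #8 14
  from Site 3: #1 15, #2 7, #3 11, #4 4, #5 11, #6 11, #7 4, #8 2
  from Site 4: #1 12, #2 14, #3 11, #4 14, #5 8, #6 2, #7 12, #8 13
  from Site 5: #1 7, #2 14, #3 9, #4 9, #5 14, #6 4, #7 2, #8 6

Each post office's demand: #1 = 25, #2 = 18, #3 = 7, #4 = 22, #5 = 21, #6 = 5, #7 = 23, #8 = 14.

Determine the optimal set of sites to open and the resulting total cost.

For any fixed open set, each post office goes to its cheapest open site; total = fixed + service.
{Site 1}: #1→Site 1 2·25=50, #2→Site 1 6·18=108, #3→Site 1 9·7=63, #4→Site 1 12·22=264, #5→Site 1 11·21=231, #6→Site 1 12·5=60, #7→Site 1 3·23=69, #8→Site 1 5·14=70. Service 915; fixed 320; total 1235.
{Site 1, Site 5}: service 786 + fixed 580 = 1366
{Site 5}: #1→Site 5 7·25=175, #2→Site 5 14·18=252, #3→Site 5 9·7=63, #4→Site 5 9·22=198, #5→Site 5 14·21=294, #6→Site 5 4·5=20, #7→Site 5 2·23=46, #8→Site 5 6·14=84. Service 1132; fixed 260; total 1392.
{Site 1, Site 2, Site 3, Site 4, Site 5}: service 554 + fixed 2298 = 2852
No other subset beats 1235.

Open Site 1 only; minimum total cost 1235.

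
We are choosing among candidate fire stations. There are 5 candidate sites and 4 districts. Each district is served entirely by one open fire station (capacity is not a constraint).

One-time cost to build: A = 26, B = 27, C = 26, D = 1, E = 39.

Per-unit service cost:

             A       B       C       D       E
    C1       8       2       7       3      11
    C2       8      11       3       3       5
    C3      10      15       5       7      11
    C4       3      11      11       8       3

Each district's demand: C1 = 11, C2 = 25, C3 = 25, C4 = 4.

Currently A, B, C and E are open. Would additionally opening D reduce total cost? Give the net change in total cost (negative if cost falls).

Current service cost with {A, B, C, E}: 234.
Adding D: each district re-picks its cheapest; new service cost 234, saving 0.
Extra fixed cost: 1. Net change = 1 − 0 = 1.
(Totals: 352 → 353.)

No — net change +1 (cost rises by 1).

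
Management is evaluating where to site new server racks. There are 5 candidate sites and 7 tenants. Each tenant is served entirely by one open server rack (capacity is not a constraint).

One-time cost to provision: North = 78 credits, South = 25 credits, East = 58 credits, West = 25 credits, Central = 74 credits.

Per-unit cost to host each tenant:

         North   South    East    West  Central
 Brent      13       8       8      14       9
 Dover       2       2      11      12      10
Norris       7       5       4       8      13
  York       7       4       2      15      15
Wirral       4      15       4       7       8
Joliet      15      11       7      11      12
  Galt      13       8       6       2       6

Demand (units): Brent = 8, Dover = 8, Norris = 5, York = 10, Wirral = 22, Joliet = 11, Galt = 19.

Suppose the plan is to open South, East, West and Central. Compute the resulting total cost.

Each tenant is assigned to its cheapest site among the open ones.
{South, East, West, Central}: Brent→South 8·8=64, Dover→South 2·8=16, Norris→East 4·5=20, York→East 2·10=20, Wirral→East 4·22=88, Joliet→East 7·11=77, Galt→West 2·19=38. Service 323; fixed 182; total 505.

Total cost: 505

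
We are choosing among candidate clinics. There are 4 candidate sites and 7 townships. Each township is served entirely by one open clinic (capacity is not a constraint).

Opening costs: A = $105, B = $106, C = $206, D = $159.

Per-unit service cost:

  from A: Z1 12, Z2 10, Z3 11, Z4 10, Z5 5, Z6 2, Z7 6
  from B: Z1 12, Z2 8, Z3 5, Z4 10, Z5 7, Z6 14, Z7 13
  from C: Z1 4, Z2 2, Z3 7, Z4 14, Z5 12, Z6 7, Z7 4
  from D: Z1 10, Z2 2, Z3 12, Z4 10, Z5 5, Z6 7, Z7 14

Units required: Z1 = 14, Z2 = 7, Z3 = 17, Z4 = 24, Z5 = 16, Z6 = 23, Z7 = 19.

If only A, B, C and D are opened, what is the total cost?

Total cost: 1173

Each township is assigned to its cheapest site among the open ones.
{A, B, C, D}: Z1→C 4·14=56, Z2→C 2·7=14, Z3→B 5·17=85, Z4→A 10·24=240, Z5→A 5·16=80, Z6→A 2·23=46, Z7→C 4·19=76. Service 597; fixed 576; total 1173.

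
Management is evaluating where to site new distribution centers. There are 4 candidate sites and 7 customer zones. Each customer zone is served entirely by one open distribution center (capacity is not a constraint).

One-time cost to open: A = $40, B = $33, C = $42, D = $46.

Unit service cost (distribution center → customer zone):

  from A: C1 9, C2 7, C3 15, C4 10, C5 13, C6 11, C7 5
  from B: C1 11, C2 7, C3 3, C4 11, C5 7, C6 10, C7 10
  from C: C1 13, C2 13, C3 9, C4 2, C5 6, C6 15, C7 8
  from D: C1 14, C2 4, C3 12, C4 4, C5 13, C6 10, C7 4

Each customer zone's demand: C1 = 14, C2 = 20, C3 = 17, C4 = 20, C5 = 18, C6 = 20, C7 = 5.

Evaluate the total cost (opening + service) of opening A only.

Each customer zone is assigned to its cheapest site among the open ones.
{A}: C1→A 9·14=126, C2→A 7·20=140, C3→A 15·17=255, C4→A 10·20=200, C5→A 13·18=234, C6→A 11·20=220, C7→A 5·5=25. Service 1200; fixed 40; total 1240.

Total cost: 1240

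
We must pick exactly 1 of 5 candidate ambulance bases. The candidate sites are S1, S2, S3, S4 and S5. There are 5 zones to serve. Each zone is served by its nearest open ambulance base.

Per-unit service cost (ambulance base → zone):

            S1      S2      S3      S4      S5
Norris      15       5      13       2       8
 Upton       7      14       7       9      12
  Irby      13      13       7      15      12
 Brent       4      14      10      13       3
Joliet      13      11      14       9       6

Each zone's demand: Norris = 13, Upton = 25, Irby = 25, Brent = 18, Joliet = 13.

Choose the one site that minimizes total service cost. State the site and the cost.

With exactly 1 open, each zone uses its cheapest among the chosen.
{S5}: Norris→S5 8·13=104, Upton→S5 12·25=300, Irby→S5 12·25=300, Brent→S5 3·18=54, Joliet→S5 6·13=78. Service cost 836.
{S3}: service cost 881
{S1}: service cost 936
Among all 5 size-1 choices, {S5} is lowest.

Choose S5 only; total service cost 836.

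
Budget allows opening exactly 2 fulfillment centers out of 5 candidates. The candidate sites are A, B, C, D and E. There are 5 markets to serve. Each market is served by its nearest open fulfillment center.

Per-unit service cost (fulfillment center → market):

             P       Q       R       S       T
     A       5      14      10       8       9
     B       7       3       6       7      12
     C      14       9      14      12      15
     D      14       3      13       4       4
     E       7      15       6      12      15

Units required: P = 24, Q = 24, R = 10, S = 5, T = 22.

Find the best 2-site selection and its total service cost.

Choose A and D; total service cost 400.

With exactly 2 open, each market uses its cheapest among the chosen.
{A, D}: P→A 5·24=120, Q→D 3·24=72, R→A 10·10=100, S→D 4·5=20, T→D 4·22=88. Service cost 400.
{B, D}: service cost 408
{D, E}: service cost 408
Among all 10 size-2 choices, {A, D} is lowest.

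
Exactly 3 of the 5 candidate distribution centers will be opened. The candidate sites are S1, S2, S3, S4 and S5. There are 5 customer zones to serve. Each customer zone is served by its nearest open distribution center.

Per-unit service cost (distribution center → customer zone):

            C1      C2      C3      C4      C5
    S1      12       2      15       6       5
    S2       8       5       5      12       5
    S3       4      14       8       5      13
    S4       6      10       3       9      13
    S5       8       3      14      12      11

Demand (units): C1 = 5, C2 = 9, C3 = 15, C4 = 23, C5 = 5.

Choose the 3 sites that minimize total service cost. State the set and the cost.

With exactly 3 open, each customer zone uses its cheapest among the chosen.
{S1, S3, S4}: C1→S3 4·5=20, C2→S1 2·9=18, C3→S4 3·15=45, C4→S3 5·23=115, C5→S1 5·5=25. Service cost 223.
{S2, S3, S4}: service cost 250
{S1, S2, S3}: service cost 253
Among all 10 size-3 choices, {S1, S3, S4} is lowest.

Choose S1, S3 and S4; total service cost 223.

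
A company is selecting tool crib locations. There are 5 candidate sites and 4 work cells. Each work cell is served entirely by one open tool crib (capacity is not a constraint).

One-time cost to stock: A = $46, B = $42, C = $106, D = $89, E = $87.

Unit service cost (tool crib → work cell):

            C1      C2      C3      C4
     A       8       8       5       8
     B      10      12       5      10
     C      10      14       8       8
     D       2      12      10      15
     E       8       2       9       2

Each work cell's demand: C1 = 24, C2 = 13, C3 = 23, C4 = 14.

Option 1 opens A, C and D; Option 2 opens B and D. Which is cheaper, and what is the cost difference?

Option 1: {A, C, D}: C1→D 2·24=48, C2→A 8·13=104, C3→A 5·23=115, C4→A 8·14=112. Service 379; fixed 241; total 620.
Option 2: {B, D}: C1→D 2·24=48, C2→B 12·13=156, C3→B 5·23=115, C4→B 10·14=140. Service 459; fixed 131; total 590.
Difference: |620 − 590| = 30.

Option 2 is cheaper by 30.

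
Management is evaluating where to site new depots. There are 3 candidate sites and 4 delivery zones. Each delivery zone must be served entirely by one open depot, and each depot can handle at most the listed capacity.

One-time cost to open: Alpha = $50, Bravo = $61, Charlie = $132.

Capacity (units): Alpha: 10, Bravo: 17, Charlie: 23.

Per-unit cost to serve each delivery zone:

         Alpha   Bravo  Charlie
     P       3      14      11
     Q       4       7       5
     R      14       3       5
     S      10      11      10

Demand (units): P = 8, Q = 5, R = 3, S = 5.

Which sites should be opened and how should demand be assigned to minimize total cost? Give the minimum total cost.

Minimum total cost: 234

Open {Alpha, Bravo}: P→Alpha 3·8=24, Q→Bravo 7·5=35, R→Bravo 3·3=9, S→Bravo 11·5=55.
Loads: Alpha carries 8/10, Bravo carries 13/17. Service 123; fixed 111; total 234.
Next best feasible plan costs 296.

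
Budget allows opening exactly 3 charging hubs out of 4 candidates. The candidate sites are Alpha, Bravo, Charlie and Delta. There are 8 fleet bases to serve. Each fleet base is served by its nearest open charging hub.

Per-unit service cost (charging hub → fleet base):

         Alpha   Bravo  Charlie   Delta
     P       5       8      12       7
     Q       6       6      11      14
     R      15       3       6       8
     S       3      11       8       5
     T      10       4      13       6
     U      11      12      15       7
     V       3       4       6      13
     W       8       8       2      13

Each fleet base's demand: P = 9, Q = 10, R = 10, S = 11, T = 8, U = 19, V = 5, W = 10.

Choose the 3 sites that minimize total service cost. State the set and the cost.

Choose Bravo, Charlie and Delta; total service cost 413.

With exactly 3 open, each fleet base uses its cheapest among the chosen.
{Bravo, Charlie, Delta}: P→Delta 7·9=63, Q→Bravo 6·10=60, R→Bravo 3·10=30, S→Delta 5·11=55, T→Bravo 4·8=32, U→Delta 7·19=133, V→Bravo 4·5=20, W→Charlie 2·10=20. Service cost 413.
{Alpha, Charlie, Delta}: service cost 414
{Alpha, Bravo, Delta}: service cost 428
Among all 4 size-3 choices, {Bravo, Charlie, Delta} is lowest.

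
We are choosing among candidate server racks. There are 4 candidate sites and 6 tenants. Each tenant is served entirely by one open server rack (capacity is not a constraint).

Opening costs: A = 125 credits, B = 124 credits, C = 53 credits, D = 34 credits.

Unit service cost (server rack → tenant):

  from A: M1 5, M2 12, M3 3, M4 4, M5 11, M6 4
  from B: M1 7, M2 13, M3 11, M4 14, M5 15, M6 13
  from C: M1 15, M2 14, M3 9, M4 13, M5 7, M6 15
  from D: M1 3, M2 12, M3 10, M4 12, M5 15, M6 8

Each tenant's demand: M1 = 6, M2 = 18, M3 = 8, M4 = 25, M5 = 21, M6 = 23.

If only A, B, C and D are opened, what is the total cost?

Total cost: 933

Each tenant is assigned to its cheapest site among the open ones.
{A, B, C, D}: M1→D 3·6=18, M2→A 12·18=216, M3→A 3·8=24, M4→A 4·25=100, M5→C 7·21=147, M6→A 4·23=92. Service 597; fixed 336; total 933.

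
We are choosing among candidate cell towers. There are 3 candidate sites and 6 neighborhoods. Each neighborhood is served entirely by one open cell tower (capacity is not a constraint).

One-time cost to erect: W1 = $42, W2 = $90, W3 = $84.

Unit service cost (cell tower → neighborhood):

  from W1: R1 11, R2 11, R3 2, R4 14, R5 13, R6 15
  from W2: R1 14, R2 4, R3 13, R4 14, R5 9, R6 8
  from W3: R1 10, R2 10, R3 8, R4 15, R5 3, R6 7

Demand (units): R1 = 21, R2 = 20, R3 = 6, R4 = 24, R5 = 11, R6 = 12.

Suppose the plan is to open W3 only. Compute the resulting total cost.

Total cost: 1019

Each neighborhood is assigned to its cheapest site among the open ones.
{W3}: R1→W3 10·21=210, R2→W3 10·20=200, R3→W3 8·6=48, R4→W3 15·24=360, R5→W3 3·11=33, R6→W3 7·12=84. Service 935; fixed 84; total 1019.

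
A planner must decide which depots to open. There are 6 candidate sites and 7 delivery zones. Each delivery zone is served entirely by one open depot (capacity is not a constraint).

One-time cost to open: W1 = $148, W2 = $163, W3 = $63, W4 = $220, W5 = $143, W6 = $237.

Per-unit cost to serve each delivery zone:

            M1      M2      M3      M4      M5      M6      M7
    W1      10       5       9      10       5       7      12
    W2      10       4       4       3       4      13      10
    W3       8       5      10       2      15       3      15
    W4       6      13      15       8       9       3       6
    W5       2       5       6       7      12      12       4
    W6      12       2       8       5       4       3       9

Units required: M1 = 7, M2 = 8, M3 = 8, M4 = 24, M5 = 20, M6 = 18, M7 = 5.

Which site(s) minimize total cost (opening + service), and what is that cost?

Open W2 and W3; minimum total cost 578.

For any fixed open set, each delivery zone goes to its cheapest open site; total = fixed + service.
{W2, W3}: M1→W3 8·7=56, M2→W2 4·8=32, M3→W2 4·8=32, M4→W3 2·24=48, M5→W2 4·20=80, M6→W3 3·18=54, M7→W2 10·5=50. Service 352; fixed 226; total 578.
{W1, W3}: M1→W3 8·7=56, M2→W1 5·8=40, M3→W1 9·8=72, M4→W3 2·24=48, M5→W1 5·20=100, M6→W3 3·18=54, M7→W1 12·5=60. Service 430; fixed 211; total 641.
{W2, W3, W5}: service 280 + fixed 369 = 649
{W1, W2, W3, W4, W5, W6}: service 264 + fixed 974 = 1238
No other subset beats 578.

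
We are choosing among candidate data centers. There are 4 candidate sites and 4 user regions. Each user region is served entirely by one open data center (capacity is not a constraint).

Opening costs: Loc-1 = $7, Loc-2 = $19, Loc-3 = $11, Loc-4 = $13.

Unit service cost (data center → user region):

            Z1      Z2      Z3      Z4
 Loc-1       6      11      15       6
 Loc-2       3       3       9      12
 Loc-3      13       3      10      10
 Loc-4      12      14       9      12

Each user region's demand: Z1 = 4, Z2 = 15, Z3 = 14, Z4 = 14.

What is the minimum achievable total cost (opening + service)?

For any fixed open set, each user region goes to its cheapest open site; total = fixed + service.
{Loc-1, Loc-2}: Z1→Loc-2 3·4=12, Z2→Loc-2 3·15=45, Z3→Loc-2 9·14=126, Z4→Loc-1 6·14=84. Service 267; fixed 26; total 293.
{Loc-1, Loc-2, Loc-3}: Z1→Loc-2 3·4=12, Z2→Loc-2 3·15=45, Z3→Loc-2 9·14=126, Z4→Loc-1 6·14=84. Service 267; fixed 37; total 304.
{Loc-1, Loc-2, Loc-4}: Z1→Loc-2 3·4=12, Z2→Loc-2 3·15=45, Z3→Loc-2 9·14=126, Z4→Loc-1 6·14=84. Service 267; fixed 39; total 306.
{Loc-1, Loc-2, Loc-3, Loc-4}: Z1→Loc-2 3·4=12, Z2→Loc-2 3·15=45, Z3→Loc-2 9·14=126, Z4→Loc-1 6·14=84. Service 267; fixed 50; total 317.
No other subset beats 293.

Minimum total cost: 293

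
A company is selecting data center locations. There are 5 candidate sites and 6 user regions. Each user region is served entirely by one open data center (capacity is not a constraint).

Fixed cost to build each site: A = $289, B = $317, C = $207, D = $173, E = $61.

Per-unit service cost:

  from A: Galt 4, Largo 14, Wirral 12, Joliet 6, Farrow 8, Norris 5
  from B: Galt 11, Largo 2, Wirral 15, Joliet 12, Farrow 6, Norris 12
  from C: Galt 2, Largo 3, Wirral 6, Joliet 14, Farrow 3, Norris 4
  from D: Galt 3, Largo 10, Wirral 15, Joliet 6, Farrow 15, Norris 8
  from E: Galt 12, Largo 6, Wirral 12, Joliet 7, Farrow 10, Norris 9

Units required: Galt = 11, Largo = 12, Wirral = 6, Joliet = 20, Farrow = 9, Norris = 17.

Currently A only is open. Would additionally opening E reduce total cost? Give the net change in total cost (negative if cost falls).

Yes — net change −35 (cost falls by 35).

Current service cost with {A}: 561.
Adding E: each user region re-picks its cheapest; new service cost 465, saving 96.
Extra fixed cost: 61. Net change = 61 − 96 = -35.
(Totals: 850 → 815.)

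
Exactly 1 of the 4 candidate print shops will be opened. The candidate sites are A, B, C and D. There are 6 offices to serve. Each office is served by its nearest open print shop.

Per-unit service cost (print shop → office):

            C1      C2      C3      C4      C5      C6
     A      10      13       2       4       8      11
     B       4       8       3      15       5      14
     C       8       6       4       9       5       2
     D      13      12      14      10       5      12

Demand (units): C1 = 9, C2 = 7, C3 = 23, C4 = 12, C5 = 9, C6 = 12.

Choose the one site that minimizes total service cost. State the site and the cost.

With exactly 1 open, each office uses its cheapest among the chosen.
{C}: C1→C 8·9=72, C2→C 6·7=42, C3→C 4·23=92, C4→C 9·12=108, C5→C 5·9=45, C6→C 2·12=24. Service cost 383.
{A}: service cost 479
{B}: service cost 554
Among all 4 size-1 choices, {C} is lowest.

Choose C only; total service cost 383.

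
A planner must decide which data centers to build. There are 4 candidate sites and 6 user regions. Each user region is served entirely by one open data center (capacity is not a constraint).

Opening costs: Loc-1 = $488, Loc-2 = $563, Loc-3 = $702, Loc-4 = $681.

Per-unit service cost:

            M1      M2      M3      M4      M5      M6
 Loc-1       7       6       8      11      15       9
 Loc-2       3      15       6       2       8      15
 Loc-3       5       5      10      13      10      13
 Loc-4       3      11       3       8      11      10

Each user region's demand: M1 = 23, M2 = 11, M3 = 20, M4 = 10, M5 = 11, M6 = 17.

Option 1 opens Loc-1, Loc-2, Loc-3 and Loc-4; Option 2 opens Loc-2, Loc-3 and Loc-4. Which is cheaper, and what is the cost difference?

Option 1: {Loc-1, Loc-2, Loc-3, Loc-4}: M1→Loc-2 3·23=69, M2→Loc-3 5·11=55, M3→Loc-4 3·20=60, M4→Loc-2 2·10=20, M5→Loc-2 8·11=88, M6→Loc-1 9·17=153. Service 445; fixed 2434; total 2879.
Option 2: {Loc-2, Loc-3, Loc-4}: M1→Loc-2 3·23=69, M2→Loc-3 5·11=55, M3→Loc-4 3·20=60, M4→Loc-2 2·10=20, M5→Loc-2 8·11=88, M6→Loc-4 10·17=170. Service 462; fixed 1946; total 2408.
Difference: |2879 − 2408| = 471.

Option 2 is cheaper by 471.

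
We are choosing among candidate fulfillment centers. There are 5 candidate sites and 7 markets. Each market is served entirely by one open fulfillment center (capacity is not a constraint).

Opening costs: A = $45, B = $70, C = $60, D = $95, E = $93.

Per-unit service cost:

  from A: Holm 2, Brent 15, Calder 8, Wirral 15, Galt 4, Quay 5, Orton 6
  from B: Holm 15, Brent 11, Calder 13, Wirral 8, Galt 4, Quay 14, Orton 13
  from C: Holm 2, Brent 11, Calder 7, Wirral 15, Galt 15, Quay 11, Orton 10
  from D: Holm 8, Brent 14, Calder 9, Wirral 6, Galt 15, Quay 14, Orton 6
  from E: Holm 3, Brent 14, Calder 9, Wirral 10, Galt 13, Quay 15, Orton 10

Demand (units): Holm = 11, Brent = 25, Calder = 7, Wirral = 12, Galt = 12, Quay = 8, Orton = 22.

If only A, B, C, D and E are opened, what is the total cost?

Each market is assigned to its cheapest site among the open ones.
{A, B, C, D, E}: Holm→A 2·11=22, Brent→B 11·25=275, Calder→C 7·7=49, Wirral→D 6·12=72, Galt→A 4·12=48, Quay→A 5·8=40, Orton→A 6·22=132. Service 638; fixed 363; total 1001.

Total cost: 1001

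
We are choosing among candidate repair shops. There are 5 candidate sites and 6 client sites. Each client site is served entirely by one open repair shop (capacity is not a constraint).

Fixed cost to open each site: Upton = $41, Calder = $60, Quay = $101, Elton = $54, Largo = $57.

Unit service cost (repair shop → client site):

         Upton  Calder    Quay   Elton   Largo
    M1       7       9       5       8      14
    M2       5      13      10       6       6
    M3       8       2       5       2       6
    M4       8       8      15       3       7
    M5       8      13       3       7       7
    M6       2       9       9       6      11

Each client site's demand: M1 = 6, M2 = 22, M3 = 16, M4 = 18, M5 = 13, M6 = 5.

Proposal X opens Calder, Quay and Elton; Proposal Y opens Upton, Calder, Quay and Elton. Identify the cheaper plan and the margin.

Proposal X: {Calder, Quay, Elton}: M1→Quay 5·6=30, M2→Elton 6·22=132, M3→Calder 2·16=32, M4→Elton 3·18=54, M5→Quay 3·13=39, M6→Elton 6·5=30. Service 317; fixed 215; total 532.
Proposal Y: {Upton, Calder, Quay, Elton}: M1→Quay 5·6=30, M2→Upton 5·22=110, M3→Calder 2·16=32, M4→Elton 3·18=54, M5→Quay 3·13=39, M6→Upton 2·5=10. Service 275; fixed 256; total 531.
Difference: |532 − 531| = 1.

Proposal Y is cheaper by 1.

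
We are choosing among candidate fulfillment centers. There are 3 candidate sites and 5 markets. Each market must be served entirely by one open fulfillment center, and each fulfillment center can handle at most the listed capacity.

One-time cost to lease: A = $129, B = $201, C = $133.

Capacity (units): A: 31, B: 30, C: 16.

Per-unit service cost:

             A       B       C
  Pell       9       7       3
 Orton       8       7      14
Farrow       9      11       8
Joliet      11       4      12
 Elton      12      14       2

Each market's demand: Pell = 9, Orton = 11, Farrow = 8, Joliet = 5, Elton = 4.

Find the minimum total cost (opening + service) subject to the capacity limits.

Open {A, C}: Pell→C 3·9=27, Orton→A 8·11=88, Farrow→A 9·8=72, Joliet→A 11·5=55, Elton→C 2·4=8.
Loads: A carries 24/31, C carries 13/16. Service 250; fixed 262; total 512.
Next best feasible plan costs 552.

Minimum total cost: 512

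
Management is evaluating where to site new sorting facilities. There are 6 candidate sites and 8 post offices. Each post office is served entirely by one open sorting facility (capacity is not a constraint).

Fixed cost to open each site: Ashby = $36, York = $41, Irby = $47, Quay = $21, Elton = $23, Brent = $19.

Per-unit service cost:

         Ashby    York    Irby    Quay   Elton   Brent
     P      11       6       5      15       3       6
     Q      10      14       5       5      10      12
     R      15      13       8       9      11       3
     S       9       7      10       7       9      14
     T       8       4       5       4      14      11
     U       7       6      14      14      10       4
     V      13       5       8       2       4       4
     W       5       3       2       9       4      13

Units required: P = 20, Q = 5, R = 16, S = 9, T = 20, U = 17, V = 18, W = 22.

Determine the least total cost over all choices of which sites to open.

For any fixed open set, each post office goes to its cheapest open site; total = fixed + service.
{Quay, Elton, Brent}: P→Elton 3·20=60, Q→Quay 5·5=25, R→Brent 3·16=48, S→Quay 7·9=63, T→Quay 4·20=80, U→Brent 4·17=68, V→Quay 2·18=36, W→Elton 4·22=88. Service 468; fixed 63; total 531.
{Irby, Quay, Elton, Brent}: P→Elton 3·20=60, Q→Irby 5·5=25, R→Brent 3·16=48, S→Quay 7·9=63, T→Quay 4·20=80, U→Brent 4·17=68, V→Quay 2·18=36, W→Irby 2·22=44. Service 424; fixed 110; total 534.
{York, Quay, Elton, Brent}: P→Elton 3·20=60, Q→Quay 5·5=25, R→Brent 3·16=48, S→York 7·9=63, T→York 4·20=80, U→Brent 4·17=68, V→Quay 2·18=36, W→York 3·22=66. Service 446; fixed 104; total 550.
{Ashby, York, Irby, Quay, Elton, Brent}: P→Elton 3·20=60, Q→Irby 5·5=25, R→Brent 3·16=48, S→York 7·9=63, T→York 4·20=80, U→Brent 4·17=68, V→Quay 2·18=36, W→Irby 2·22=44. Service 424; fixed 187; total 611.
No other subset beats 531.

Minimum total cost: 531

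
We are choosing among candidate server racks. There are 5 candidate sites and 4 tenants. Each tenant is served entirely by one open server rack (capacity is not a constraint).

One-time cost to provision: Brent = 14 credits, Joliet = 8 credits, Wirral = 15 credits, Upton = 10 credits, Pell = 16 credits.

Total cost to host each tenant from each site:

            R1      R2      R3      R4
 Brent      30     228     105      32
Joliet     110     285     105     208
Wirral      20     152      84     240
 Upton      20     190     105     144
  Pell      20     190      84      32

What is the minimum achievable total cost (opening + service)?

For any fixed open set, each tenant goes to its cheapest open site; total = fixed + service.
{Brent, Wirral}: R1→Wirral 20, R2→Wirral 152, R3→Wirral 84, R4→Brent 32. Service 288; fixed 29; total 317.
{Wirral, Pell}: service 288 + fixed 31 = 319
{Brent, Joliet, Wirral}: service 288 + fixed 37 = 325
{Brent, Joliet, Wirral, Upton, Pell}: service 288 + fixed 63 = 351
No other subset beats 317.

Minimum total cost: 317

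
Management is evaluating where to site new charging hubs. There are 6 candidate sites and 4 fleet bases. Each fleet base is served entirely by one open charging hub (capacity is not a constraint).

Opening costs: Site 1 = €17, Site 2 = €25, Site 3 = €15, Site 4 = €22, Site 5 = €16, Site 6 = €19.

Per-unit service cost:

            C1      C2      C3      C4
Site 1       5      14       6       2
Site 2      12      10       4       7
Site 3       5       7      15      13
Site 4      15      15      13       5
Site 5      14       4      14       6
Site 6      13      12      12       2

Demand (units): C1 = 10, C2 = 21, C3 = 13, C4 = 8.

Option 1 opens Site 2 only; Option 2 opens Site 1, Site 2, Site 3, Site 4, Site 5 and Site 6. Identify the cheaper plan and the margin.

Option 2 is cheaper by 147.

Option 1: {Site 2}: C1→Site 2 12·10=120, C2→Site 2 10·21=210, C3→Site 2 4·13=52, C4→Site 2 7·8=56. Service 438; fixed 25; total 463.
Option 2: {Site 1, Site 2, Site 3, Site 4, Site 5, Site 6}: C1→Site 1 5·10=50, C2→Site 5 4·21=84, C3→Site 2 4·13=52, C4→Site 1 2·8=16. Service 202; fixed 114; total 316.
Difference: |463 − 316| = 147.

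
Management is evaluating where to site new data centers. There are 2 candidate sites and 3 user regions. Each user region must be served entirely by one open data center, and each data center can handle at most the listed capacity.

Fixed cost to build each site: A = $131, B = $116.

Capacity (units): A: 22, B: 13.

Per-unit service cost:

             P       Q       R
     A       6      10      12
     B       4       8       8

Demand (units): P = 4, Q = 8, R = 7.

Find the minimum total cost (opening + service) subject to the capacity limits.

Minimum total cost: 319

Open {A}: P→A 6·4=24, Q→A 10·8=80, R→A 12·7=84.
Loads: A carries 19/22. Service 188; fixed 131; total 319.
Next best feasible plan costs 399.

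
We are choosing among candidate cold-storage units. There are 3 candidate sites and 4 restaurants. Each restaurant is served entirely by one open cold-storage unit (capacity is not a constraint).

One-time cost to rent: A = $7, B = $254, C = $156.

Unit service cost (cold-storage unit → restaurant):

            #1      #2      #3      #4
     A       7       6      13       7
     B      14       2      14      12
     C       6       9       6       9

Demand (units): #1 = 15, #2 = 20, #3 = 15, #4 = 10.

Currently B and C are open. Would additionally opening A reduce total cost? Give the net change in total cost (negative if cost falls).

Current service cost with {B, C}: 310.
Adding A: each restaurant re-picks its cheapest; new service cost 290, saving 20.
Extra fixed cost: 7. Net change = 7 − 20 = -13.
(Totals: 720 → 707.)

Yes — net change −13 (cost falls by 13).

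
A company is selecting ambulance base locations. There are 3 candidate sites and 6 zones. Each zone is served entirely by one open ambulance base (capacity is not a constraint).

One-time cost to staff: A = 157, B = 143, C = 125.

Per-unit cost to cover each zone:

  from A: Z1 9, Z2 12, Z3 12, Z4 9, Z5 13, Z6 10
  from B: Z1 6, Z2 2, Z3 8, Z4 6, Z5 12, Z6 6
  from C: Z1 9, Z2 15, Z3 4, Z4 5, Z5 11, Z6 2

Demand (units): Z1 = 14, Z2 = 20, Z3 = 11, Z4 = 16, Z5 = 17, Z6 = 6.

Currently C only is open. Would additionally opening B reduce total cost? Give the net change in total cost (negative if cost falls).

Yes — net change −159 (cost falls by 159).

Current service cost with {C}: 749.
Adding B: each zone re-picks its cheapest; new service cost 447, saving 302.
Extra fixed cost: 143. Net change = 143 − 302 = -159.
(Totals: 874 → 715.)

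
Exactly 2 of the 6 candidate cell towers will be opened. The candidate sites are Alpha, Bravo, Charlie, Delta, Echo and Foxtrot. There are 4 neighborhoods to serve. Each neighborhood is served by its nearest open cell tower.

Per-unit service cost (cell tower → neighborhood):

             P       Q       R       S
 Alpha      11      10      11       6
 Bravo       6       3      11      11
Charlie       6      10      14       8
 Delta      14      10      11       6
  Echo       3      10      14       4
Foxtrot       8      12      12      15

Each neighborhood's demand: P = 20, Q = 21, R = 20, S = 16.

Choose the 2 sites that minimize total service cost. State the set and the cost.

Choose Bravo and Echo; total service cost 407.

With exactly 2 open, each neighborhood uses its cheapest among the chosen.
{Bravo, Echo}: P→Echo 3·20=60, Q→Bravo 3·21=63, R→Bravo 11·20=220, S→Echo 4·16=64. Service cost 407.
{Alpha, Bravo}: service cost 499
{Bravo, Delta}: service cost 499
Among all 15 size-2 choices, {Bravo, Echo} is lowest.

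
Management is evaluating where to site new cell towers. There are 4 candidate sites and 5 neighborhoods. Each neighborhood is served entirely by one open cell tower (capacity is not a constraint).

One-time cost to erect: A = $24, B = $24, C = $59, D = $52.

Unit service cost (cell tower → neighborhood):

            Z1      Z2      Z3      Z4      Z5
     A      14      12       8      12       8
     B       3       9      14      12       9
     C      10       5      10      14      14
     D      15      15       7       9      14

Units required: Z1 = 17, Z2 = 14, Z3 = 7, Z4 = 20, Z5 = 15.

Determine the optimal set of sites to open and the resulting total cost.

Open B and D; minimum total cost 617.

For any fixed open set, each neighborhood goes to its cheapest open site; total = fixed + service.
{B, D}: Z1→B 3·17=51, Z2→B 9·14=126, Z3→D 7·7=49, Z4→D 9·20=180, Z5→B 9·15=135. Service 541; fixed 76; total 617.
{B, C, D}: service 485 + fixed 135 = 620
{A, B, D}: service 526 + fixed 100 = 626
{A, B, C, D}: Z1→B 3·17=51, Z2→C 5·14=70, Z3→D 7·7=49, Z4→D 9·20=180, Z5→A 8·15=120. Service 470; fixed 159; total 629.
No other subset beats 617.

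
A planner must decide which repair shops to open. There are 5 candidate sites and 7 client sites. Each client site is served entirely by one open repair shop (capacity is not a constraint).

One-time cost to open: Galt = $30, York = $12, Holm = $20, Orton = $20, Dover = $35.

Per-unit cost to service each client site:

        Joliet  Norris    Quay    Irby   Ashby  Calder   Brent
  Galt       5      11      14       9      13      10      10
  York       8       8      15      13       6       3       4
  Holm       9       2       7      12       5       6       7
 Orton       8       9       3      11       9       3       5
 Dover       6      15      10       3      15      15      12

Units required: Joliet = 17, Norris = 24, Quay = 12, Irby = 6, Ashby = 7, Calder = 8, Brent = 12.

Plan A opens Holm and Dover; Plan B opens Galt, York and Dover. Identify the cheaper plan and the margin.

Plan A is cheaper by 132.

Plan A: {Holm, Dover}: Joliet→Dover 6·17=102, Norris→Holm 2·24=48, Quay→Holm 7·12=84, Irby→Dover 3·6=18, Ashby→Holm 5·7=35, Calder→Holm 6·8=48, Brent→Holm 7·12=84. Service 419; fixed 55; total 474.
Plan B: {Galt, York, Dover}: Joliet→Galt 5·17=85, Norris→York 8·24=192, Quay→Dover 10·12=120, Irby→Dover 3·6=18, Ashby→York 6·7=42, Calder→York 3·8=24, Brent→York 4·12=48. Service 529; fixed 77; total 606.
Difference: |474 − 606| = 132.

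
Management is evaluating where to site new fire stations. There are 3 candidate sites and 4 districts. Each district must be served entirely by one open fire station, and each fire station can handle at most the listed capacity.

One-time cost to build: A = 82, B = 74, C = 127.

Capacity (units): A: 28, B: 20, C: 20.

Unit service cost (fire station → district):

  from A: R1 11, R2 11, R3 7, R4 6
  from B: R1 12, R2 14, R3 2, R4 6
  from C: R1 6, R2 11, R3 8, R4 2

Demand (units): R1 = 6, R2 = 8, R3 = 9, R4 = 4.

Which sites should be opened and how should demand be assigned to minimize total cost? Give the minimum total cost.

Open {A}: R1→A 11·6=66, R2→A 11·8=88, R3→A 7·9=63, R4→A 6·4=24.
Loads: A carries 27/28. Service 241; fixed 82; total 323.
Next best feasible plan costs 351.

Minimum total cost: 323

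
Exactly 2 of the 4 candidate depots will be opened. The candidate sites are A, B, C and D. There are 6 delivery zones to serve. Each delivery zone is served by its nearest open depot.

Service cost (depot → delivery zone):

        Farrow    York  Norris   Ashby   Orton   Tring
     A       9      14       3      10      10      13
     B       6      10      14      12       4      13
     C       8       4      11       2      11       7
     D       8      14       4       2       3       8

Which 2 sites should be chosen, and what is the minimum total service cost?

With exactly 2 open, each delivery zone uses its cheapest among the chosen.
{C, D}: Farrow→C 8, York→C 4, Norris→D 4, Ashby→C 2, Orton→D 3, Tring→C 7. Service cost 28.
{B, D}: service cost 33
{A, C}: service cost 34
Among all 6 size-2 choices, {C, D} is lowest.

Choose C and D; total service cost 28.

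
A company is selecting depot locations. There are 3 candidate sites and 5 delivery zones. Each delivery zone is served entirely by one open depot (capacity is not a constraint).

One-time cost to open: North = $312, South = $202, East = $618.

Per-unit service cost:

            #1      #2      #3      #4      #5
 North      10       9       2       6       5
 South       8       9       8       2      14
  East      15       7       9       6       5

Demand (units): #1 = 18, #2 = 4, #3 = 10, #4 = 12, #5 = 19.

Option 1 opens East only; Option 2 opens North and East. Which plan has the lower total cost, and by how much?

Option 1: {East}: #1→East 15·18=270, #2→East 7·4=28, #3→East 9·10=90, #4→East 6·12=72, #5→East 5·19=95. Service 555; fixed 618; total 1173.
Option 2: {North, East}: #1→North 10·18=180, #2→East 7·4=28, #3→North 2·10=20, #4→North 6·12=72, #5→North 5·19=95. Service 395; fixed 930; total 1325.
Difference: |1173 − 1325| = 152.

Option 1 is cheaper by 152.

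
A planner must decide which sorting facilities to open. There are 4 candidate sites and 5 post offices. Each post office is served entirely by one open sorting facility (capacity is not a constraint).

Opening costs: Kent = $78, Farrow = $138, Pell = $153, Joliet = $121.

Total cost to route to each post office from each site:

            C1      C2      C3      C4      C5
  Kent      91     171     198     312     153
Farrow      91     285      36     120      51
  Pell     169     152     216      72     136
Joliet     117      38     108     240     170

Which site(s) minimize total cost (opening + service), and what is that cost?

For any fixed open set, each post office goes to its cheapest open site; total = fixed + service.
{Farrow, Joliet}: C1→Farrow 91, C2→Joliet 38, C3→Farrow 36, C4→Farrow 120, C5→Farrow 51. Service 336; fixed 259; total 595.
{Kent, Farrow, Joliet}: C1→Kent 91, C2→Joliet 38, C3→Farrow 36, C4→Farrow 120, C5→Farrow 51. Service 336; fixed 337; total 673.
{Kent, Farrow}: service 469 + fixed 216 = 685
{Kent, Farrow, Pell, Joliet}: service 288 + fixed 490 = 778
No other subset beats 595.

Open Farrow and Joliet; minimum total cost 595.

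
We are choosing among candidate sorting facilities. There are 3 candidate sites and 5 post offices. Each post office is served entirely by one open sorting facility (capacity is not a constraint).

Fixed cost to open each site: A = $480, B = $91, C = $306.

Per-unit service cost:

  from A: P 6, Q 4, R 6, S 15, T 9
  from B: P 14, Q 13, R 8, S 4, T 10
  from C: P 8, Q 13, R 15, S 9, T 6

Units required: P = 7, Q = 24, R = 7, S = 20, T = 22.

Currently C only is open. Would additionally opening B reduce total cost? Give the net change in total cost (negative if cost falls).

Current service cost with {C}: 785.
Adding B: each post office re-picks its cheapest; new service cost 636, saving 149.
Extra fixed cost: 91. Net change = 91 − 149 = -58.
(Totals: 1091 → 1033.)

Yes — net change −58 (cost falls by 58).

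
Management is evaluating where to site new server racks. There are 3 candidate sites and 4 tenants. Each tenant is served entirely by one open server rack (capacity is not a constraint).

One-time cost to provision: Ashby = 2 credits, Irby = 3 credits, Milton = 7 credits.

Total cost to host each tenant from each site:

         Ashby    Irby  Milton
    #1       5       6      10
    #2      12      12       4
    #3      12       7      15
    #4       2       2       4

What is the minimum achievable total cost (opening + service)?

Minimum total cost: 29

For any fixed open set, each tenant goes to its cheapest open site; total = fixed + service.
{Irby, Milton}: #1→Irby 6, #2→Milton 4, #3→Irby 7, #4→Irby 2. Service 19; fixed 10; total 29.
{Ashby, Irby, Milton}: service 18 + fixed 12 = 30
{Irby}: service 27 + fixed 3 = 30
{Ashby}: service 31 + fixed 2 = 33
No other subset beats 29.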